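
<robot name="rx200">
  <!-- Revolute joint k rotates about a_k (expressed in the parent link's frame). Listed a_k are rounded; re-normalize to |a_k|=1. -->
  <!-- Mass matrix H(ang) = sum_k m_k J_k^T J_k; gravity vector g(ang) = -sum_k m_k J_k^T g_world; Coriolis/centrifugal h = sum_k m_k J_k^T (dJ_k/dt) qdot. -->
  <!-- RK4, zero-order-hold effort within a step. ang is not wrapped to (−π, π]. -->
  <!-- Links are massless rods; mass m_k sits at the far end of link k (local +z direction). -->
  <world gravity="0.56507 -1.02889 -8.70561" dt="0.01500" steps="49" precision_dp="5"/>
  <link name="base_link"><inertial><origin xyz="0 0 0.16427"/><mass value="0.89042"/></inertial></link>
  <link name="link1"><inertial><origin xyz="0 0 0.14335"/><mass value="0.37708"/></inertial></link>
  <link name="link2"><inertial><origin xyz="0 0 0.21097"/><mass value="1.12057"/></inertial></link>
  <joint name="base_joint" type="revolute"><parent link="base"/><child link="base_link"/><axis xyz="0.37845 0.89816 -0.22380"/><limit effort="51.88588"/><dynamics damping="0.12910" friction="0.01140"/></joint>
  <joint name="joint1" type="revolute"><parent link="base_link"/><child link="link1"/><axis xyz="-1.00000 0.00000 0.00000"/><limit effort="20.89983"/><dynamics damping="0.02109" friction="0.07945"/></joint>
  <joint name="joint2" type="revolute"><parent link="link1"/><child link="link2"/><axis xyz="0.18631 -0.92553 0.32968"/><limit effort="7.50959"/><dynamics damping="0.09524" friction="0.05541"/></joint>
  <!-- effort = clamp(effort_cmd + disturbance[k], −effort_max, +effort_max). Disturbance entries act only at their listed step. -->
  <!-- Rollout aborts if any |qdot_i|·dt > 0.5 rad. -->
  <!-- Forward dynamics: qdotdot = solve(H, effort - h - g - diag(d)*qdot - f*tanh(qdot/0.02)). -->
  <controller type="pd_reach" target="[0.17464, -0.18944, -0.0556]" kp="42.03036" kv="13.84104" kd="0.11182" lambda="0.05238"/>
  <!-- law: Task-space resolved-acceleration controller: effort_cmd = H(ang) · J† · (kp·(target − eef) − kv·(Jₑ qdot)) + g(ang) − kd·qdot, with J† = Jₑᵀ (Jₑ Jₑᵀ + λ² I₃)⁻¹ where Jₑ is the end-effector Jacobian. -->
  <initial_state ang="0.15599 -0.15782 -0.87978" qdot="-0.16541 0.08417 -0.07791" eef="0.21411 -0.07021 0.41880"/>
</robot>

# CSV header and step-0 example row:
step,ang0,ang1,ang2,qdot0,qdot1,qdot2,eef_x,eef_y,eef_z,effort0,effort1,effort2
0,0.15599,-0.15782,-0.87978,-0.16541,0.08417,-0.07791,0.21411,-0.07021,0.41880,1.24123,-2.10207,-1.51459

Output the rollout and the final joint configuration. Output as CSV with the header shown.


step,ang0,ang1,ang2,qdot0,qdot1,qdot2,eef_x,eef_y,eef_z,effort0,effort1,effort2
1,0.14998,-0.16184,-0.89461,-0.62012,-0.60759,-1.85955,0.21354,-0.07004,0.41746,0.24962,-1.41048,-0.75367
2,0.13871,-0.17459,-0.93100,-0.87180,-1.08872,-2.96246,0.21329,-0.07113,0.41315,-0.45842,-0.86764,-0.23115
3,0.12473,-0.19350,-0.98040,-0.98517,-1.43302,-3.60395,0.21324,-0.07319,0.40672,-0.97001,-0.43103,0.14395
4,0.10976,-0.21689,-1.03707,-1.00802,-1.68936,-3.94188,0.21329,-0.07600,0.39872,-1.35101,-0.07449,0.42772
5,0.09489,-0.24370,-1.09728,-0.97335,-1.89083,-4.08234,0.21338,-0.07938,0.38951,-1.64602,0.22115,0.65323
6,0.08082,-0.27327,-1.15860,-0.90287,-2.05900,-4.09346,0.21347,-0.08317,0.37938,-1.88358,0.46985,0.83925
7,0.06798,-0.30522,-1.21943,-0.81072,-2.20771,-4.01842,0.21355,-0.08724,0.36854,-2.08153,0.68173,0.99623
8,0.05662,-0.33931,-1.27869,-0.70614,-2.34567,-3.88473,0.21360,-0.09148,0.35713,-2.25108,0.86422,1.12984
9,0.04687,-0.37543,-1.33563,-0.59526,-2.47806,-3.71025,0.21362,-0.09580,0.34531,-2.39942,1.02274,1.24321
10,0.03880,-0.41352,-1.38975,-0.48220,-2.60754,-3.50697,0.21362,-0.10012,0.33319,-2.53133,1.16128,1.33808
11,0.03243,-0.45354,-1.44066,-0.36970,-2.73478,-3.28334,0.21360,-0.10437,0.32086,-2.65013,1.28278,1.41555
12,0.02772,-0.49544,-1.48812,-0.25951,-2.85871,-3.04576,0.21358,-0.10850,0.30842,-2.75814,1.38936,1.47647
13,0.02464,-0.53917,-1.53196,-0.15267,-2.97687,-2.79942,0.21357,-0.11246,0.29593,-2.85706,1.48260,1.52162
14,0.02314,-0.58461,-1.57207,-0.04967,-3.08559,-2.54894,0.21359,-0.11620,0.28347,-2.94806,1.56364,1.55184
15,0.02313,-0.63159,-1.60843,0.04777,-3.18259,-2.29927,0.21364,-0.11970,0.27110,-3.02948,1.63351,1.56811
16,0.02455,-0.67992,-1.64108,0.14009,-3.26321,-2.05378,0.21375,-0.12292,0.25886,-3.10221,1.69292,1.57139
17,0.02733,-0.72929,-1.67011,0.22954,-3.32043,-1.81543,0.21392,-0.12585,0.24680,-3.16910,1.74234,1.56270
18,0.03142,-0.77932,-1.69564,0.31630,-3.35062,-1.58780,0.21416,-0.12848,0.23497,-3.22997,1.78248,1.54318
19,0.03680,-0.82959,-1.71785,0.40043,-3.35148,-1.37377,0.21448,-0.13082,0.22340,-3.28460,1.81401,1.51397
20,0.04342,-0.87965,-1.73698,0.48179,-3.32232,-1.17551,0.21488,-0.13289,0.21212,-3.33293,1.83769,1.47620
21,0.05124,-0.92905,-1.75326,0.56006,-3.26405,-0.99433,0.21536,-0.13470,0.20114,-3.37511,1.85424,1.43095
22,0.06020,-0.97738,-1.76696,0.63469,-3.17901,-0.83079,0.21590,-0.13628,0.19049,-3.41155,1.86436,1.37927
23,0.07025,-1.02426,-1.77834,0.70505,-3.07060,-0.68474,0.21650,-0.13766,0.18018,-3.44291,1.86871,1.32217
24,0.08132,-1.06936,-1.78766,0.77043,-2.94292,-0.55549,0.21714,-0.13888,0.17021,-3.47000,1.86787,1.26062
25,0.09333,-1.11243,-1.79515,0.83017,-2.80045,-0.44194,0.21781,-0.13997,0.16058,-3.49367,1.86240,1.19556
26,0.10619,-1.15329,-1.80105,0.88365,-2.64767,-0.34273,0.21848,-0.14096,0.15130,-3.51474,1.85282,1.12788
27,0.11980,-1.19181,-1.80557,0.93037,-2.48891,-0.25634,0.21914,-0.14188,0.14236,-3.53392,1.83966,1.05845
28,0.13406,-1.22793,-1.80887,0.96999,-2.32805,-0.18124,0.21978,-0.14276,0.13376,-3.55174,1.82343,0.98808
29,0.14886,-1.26164,-1.81112,1.00234,-2.16846,-0.11594,0.22038,-0.14361,0.12548,-3.56862,1.80468,0.91753
30,0.16408,-1.29300,-1.81245,1.02743,-2.01287,-0.05909,0.22094,-0.14445,0.11753,-3.58478,1.78393,0.84750
31,0.17964,-1.32205,-1.81300,1.04627,-1.85990,-0.01288,0.22145,-0.14530,0.10988,-3.60013,1.76161,0.78019
32,0.19546,-1.34873,-1.81304,1.06398,-1.69246,0.00532,0.22189,-0.14613,0.10253,-3.61315,1.73764,0.72489
33,0.21152,-1.37287,-1.81293,1.07765,-1.52767,0.01137,0.22226,-0.14693,0.09546,-3.62492,1.71279,0.67552
34,0.22774,-1.39464,-1.81275,1.08551,-1.37549,0.01570,0.22257,-0.14770,0.08866,-3.63629,1.68755,0.62780
35,0.24404,-1.41423,-1.81249,1.08783,-1.23651,0.01998,0.22280,-0.14844,0.08213,-3.64738,1.66214,0.58137
36,0.26034,-1.43184,-1.81217,1.08516,-1.11007,0.02456,0.22296,-0.14917,0.07586,-3.65817,1.63674,0.53629
37,0.27656,-1.44763,-1.81178,1.07804,-0.99537,0.02955,0.22306,-0.14989,0.06984,-3.66864,1.61153,0.49273
38,0.29264,-1.46179,-1.81130,1.06702,-0.89158,0.03497,0.22309,-0.15060,0.06406,-3.67876,1.58667,0.45078
39,0.30854,-1.47447,-1.81075,1.05261,-0.79787,0.04076,0.22307,-0.15131,0.05852,-3.68849,1.56229,0.41056
40,0.32419,-1.48582,-1.81010,1.03530,-0.71336,0.04679,0.22299,-0.15202,0.05321,-3.69779,1.53851,0.37214
41,0.33957,-1.49596,-1.80936,1.01558,-0.63718,0.05286,0.22286,-0.15274,0.04812,-3.70663,1.51542,0.33564
42,0.35464,-1.50501,-1.80853,0.99389,-0.56847,0.05875,0.22268,-0.15345,0.04324,-3.71498,1.49308,0.30110
43,0.36936,-1.51309,-1.80761,0.97065,-0.50644,0.06429,0.22247,-0.15417,0.03857,-3.72281,1.47154,0.26858
44,0.38373,-1.52028,-1.80661,0.94621,-0.45036,0.06931,0.22221,-0.15489,0.03410,-3.73011,1.45083,0.23808
45,0.39773,-1.52667,-1.80554,0.92089,-0.39962,0.07373,0.22193,-0.15561,0.02982,-3.73688,1.43096,0.20958
46,0.41135,-1.53233,-1.80441,0.89498,-0.35365,0.07748,0.22161,-0.15633,0.02572,-3.74313,1.41193,0.18303
47,0.42457,-1.53733,-1.80323,0.86869,-0.31198,0.08056,0.22128,-0.15705,0.02181,-3.74886,1.39372,0.15836
48,0.43739,-1.54174,-1.80200,0.84223,-0.27418,0.08297,0.22092,-0.15776,0.01806,-3.75412,1.37633,0.13549
49,0.44982,-1.54561,-1.80074,0.81577,-0.23987,0.08473,0.22054,-0.15846,0.01447,,,
# final ang (rad): 0.44982 -1.54561 -1.80074


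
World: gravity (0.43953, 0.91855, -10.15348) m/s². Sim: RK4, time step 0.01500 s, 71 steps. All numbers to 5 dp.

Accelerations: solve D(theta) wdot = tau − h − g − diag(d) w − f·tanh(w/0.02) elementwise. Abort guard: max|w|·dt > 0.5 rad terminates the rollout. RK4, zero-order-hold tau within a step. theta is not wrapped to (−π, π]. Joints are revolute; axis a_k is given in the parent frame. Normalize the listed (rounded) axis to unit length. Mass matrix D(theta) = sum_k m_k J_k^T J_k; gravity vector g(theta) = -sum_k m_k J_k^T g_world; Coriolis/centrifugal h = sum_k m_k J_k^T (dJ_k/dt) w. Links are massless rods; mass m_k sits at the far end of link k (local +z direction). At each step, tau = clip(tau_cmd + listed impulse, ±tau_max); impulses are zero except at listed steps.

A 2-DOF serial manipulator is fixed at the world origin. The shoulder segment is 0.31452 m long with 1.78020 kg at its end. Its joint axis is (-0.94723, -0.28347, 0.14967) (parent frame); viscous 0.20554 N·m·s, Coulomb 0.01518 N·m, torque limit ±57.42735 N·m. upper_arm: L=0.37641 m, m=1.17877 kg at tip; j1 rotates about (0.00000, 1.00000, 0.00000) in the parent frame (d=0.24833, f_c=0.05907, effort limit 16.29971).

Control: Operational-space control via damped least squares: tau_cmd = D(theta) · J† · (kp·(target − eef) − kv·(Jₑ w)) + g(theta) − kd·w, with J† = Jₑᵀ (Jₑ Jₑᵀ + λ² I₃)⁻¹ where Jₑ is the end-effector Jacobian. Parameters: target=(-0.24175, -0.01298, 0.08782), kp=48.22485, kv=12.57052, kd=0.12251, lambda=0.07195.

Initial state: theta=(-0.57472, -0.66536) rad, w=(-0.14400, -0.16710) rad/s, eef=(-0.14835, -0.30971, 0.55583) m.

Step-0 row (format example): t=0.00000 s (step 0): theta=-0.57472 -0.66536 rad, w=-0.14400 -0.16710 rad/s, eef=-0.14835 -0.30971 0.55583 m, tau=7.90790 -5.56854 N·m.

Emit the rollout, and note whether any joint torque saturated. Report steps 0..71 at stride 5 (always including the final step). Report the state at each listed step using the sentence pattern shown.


t=0.07500 s (step 5): theta=-0.58775 -0.77226 rad, w=-0.19349 -2.29542 rad/s, eef=-0.18019 -0.30101 0.53586 m, tau=5.77820 -0.77135 N·m.
t=0.15000 s (step 10): theta=-0.60339 -0.97395 rad, w=-0.22461 -2.95850 rad/s, eef=-0.23423 -0.27503 0.49313 m, tau=4.57373 1.33813 N·m.
t=0.22500 s (step 15): theta=-0.62173 -1.20277 rad, w=-0.26553 -3.08818 rad/s, eef=-0.28210 -0.23884 0.43494 m, tau=3.80019 2.62490 N·m.
t=0.30000 s (step 20): theta=-0.64339 -1.43009 rad, w=-0.31213 -2.94040 rad/s, eef=-0.31298 -0.19838 0.36946 m, tau=3.29401 3.49856 N·m.
t=0.37500 s (step 25): theta=-0.66849 -1.63935 rad, w=-0.35529 -2.61933 rad/s, eef=-0.32530 -0.15902 0.30542 m, tau=3.01325 4.02311 N·m.
t=0.45000 s (step 30): theta=-0.69630 -1.82059 rad, w=-0.38210 -2.20516 rad/s, eef=-0.32305 -0.12452 0.24942 m, tau=2.93107 4.24042 N·m.
t=0.52500 s (step 35): theta=-0.72497 -1.96954 rad, w=-0.37576 -1.76840 rad/s, eef=-0.31227 -0.09655 0.20455 m, tau=2.99547 4.23305 N·m.
t=0.60000 s (step 40): theta=-0.75151 -2.08661 rad, w=-0.32449 -1.36109 rad/s, eef=-0.29836 -0.07503 0.17080 m, tau=3.12491 4.10032 N·m.
t=0.67500 s (step 45): theta=-0.77261 -2.17523 rad, w=-0.23324 -1.01269 rad/s, eef=-0.28483 -0.05899 0.14643 m, tau=3.23369 3.92461 N·m.
t=0.75000 s (step 50): theta=-0.78601 -2.24029 rad, w=-0.12348 -0.73320 rad/s, eef=-0.27340 -0.04723 0.12919 m, tau=3.27173 3.75671 N·m.
t=0.82500 s (step 55): theta=-0.79131 -2.28689 rad, w=-0.02044 -0.51957 rad/s, eef=-0.26453 -0.03870 0.11706 m, tau=3.23702 3.61902 N·m.
t=0.90000 s (step 60): theta=-0.78993 -2.31968 rad, w=0.05163 -0.36293 rad/s, eef=-0.25803 -0.03253 0.10847 m, tau=3.16472 3.51543 N·m.
t=0.97500 s (step 65): theta=-0.78423 -2.34245 rad, w=0.09641 -0.25037 rad/s, eef=-0.25343 -0.02810 0.10237 m, tau=3.07400 3.44108 N·m.
t=1.05000 s (step 70): theta=-0.77606 -2.35808 rad, w=0.11815 -0.17089 rad/s, eef=-0.25028 -0.02491 0.09800 m, tau=2.98115 3.38967 N·m.
t=1.06500 s (step 71): theta=-0.77428 -2.36055 rad, w=0.12011 -0.15815 rad/s, eef=-0.24979 -0.02439 0.09728 m.
any joint saturated: no


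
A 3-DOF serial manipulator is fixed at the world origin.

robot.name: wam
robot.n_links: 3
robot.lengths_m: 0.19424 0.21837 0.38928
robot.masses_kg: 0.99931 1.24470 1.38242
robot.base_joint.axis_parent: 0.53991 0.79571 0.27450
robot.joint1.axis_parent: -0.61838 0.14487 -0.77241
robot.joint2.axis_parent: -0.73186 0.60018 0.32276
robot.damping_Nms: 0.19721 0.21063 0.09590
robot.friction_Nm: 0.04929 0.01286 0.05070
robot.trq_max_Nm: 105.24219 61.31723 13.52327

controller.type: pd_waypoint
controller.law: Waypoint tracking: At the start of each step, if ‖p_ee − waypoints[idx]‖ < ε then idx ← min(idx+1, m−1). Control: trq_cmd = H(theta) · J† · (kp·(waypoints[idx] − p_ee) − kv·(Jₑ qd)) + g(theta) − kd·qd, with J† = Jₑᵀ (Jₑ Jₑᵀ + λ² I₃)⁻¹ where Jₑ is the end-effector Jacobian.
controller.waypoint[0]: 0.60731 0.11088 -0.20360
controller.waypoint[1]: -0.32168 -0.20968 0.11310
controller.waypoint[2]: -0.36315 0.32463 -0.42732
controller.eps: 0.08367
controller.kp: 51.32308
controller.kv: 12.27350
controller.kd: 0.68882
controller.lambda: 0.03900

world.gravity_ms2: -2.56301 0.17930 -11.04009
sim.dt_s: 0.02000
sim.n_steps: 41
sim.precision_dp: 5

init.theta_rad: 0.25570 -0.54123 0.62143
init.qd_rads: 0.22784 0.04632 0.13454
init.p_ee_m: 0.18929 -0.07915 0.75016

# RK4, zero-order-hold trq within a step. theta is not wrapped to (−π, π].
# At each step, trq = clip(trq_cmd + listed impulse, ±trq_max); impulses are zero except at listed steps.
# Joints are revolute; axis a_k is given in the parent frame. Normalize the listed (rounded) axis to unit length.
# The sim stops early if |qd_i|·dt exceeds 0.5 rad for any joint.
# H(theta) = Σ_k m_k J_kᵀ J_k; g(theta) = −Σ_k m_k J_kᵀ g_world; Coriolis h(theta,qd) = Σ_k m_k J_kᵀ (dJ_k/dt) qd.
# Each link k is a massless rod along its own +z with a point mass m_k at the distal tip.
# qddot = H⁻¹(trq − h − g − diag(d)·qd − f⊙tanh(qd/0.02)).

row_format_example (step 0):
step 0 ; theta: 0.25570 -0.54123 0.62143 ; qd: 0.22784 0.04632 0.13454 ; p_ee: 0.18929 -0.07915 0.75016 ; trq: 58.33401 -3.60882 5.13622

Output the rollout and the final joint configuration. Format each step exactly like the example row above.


step 1 ; theta: 0.27911 -0.59204 0.69620 ; qd: 2.20872 -4.71578 7.07849 ; p_ee: 0.19677 -0.07757 0.74211 ; trq: 45.22627 0.31029 -1.51515
step 2 ; theta: 0.34012 -0.67672 0.84695 ; qd: 3.93924 -3.77839 8.10061 ; p_ee: 0.21420 -0.07400 0.72262 ; trq: 31.62998 0.84898 -2.68683
step 3 ; theta: 0.43264 -0.73684 1.00894 ; qd: 5.33171 -2.29705 8.16753 ; p_ee: 0.24073 -0.07021 0.69455 ; trq: 18.03658 1.35914 -2.50857
step 4 ; theta: 0.54860 -0.76765 1.16604 ; qd: 6.26730 -0.86019 7.58166 ; p_ee: 0.27317 -0.06650 0.65892 ; trq: 6.48674 1.67151 -1.64822
step 5 ; theta: 0.67904 -0.77285 1.30751 ; qd: 6.77722 0.26791 6.59345 ; p_ee: 0.30875 -0.06286 0.61742 ; trq: -2.22242 1.77851 -0.52306
step 6 ; theta: 0.81650 -0.75941 1.42763 ; qd: 6.96854 1.01858 5.44158 ; p_ee: 0.34532 -0.05917 0.57196 ; trq: -8.38840 1.80645 0.63574
step 7 ; theta: 0.95562 -0.73447 1.52470 ; qd: 6.94306 1.42998 4.28752 ; p_ee: 0.38132 -0.05525 0.52422 ; trq: -12.65581 1.86309 1.73280
step 8 ; theta: 1.09279 -0.70413 1.59962 ; qd: 6.77374 1.57012 3.22618 ; p_ee: 0.41572 -0.05098 0.47546 ; trq: -15.62057 2.01619 2.73364
step 9 ; theta: 1.22563 -0.67305 1.65471 ; qd: 6.50804 1.51308 2.30383 ; p_ee: 0.44781 -0.04629 0.42656 ; trq: -17.72628 2.28585 3.62813
step 10 ; theta: 1.35249 -0.64448 1.69291 ; qd: 6.17657 1.32834 1.53538 ; p_ee: 0.47718 -0.04116 0.37810 ; trq: -19.26894 2.66027 4.41572
step 11 ; theta: 1.47227 -0.62035 1.71726 ; qd: 5.79986 1.07547 0.91613 ; p_ee: 0.50355 -0.03563 0.33053 ; trq: -20.42844 3.11042 5.10037
step 12 ; theta: 1.58420 -0.60154 1.73059 ; qd: 5.39276 0.80131 0.43047 ; p_ee: 0.52681 -0.02971 0.28418 ; trq: -21.30270 3.60058 5.68778
step 13 ; theta: 1.68781 -0.58813 1.73537 ; qd: 4.96731 0.53920 0.05829 ; p_ee: 0.54692 -0.02344 0.23934 ; trq: -21.93818 4.09492 6.18335
step 14 ; theta: 1.78286 -0.57967 1.73378 ; qd: 4.53892 0.30801 -0.20663 ; p_ee: 0.56393 -0.01687 0.19631 ; trq: -22.35659 4.56256 6.56053
step 15 ; theta: 1.86937 -0.57541 1.72766 ; qd: 4.11256 0.12124 -0.39915 ; p_ee: 0.57795 -0.01005 0.15537 ; trq: -22.56531 4.97631 6.85662
step 16 ; theta: 1.94745 -0.57441 1.71827 ; qd: 3.69637 -0.01817 -0.53633 ; p_ee: 0.58922 -0.00306 0.11679 ; trq: -22.57643 5.31928 7.07981
step 17 ; theta: 2.01738 -0.57575 1.70659 ; qd: 3.29839 -0.11186 -0.62915 ; p_ee: 0.59803 0.00405 0.08077 ; trq: -22.40911 5.57876 7.23173
step 18 ; theta: 2.07960 -0.57858 1.69344 ; qd: 2.92477 -0.16825 -0.68527 ; p_ee: 0.60470 0.01120 0.04746 ; trq: -22.08855 5.76270 7.31550
step 19 ; theta: 2.13463 -0.58223 1.67946 ; qd: 2.57959 -0.19460 -0.71182 ; p_ee: 0.60955 0.01830 0.01695 ; trq: -21.64417 5.87655 7.33736
step 20 ; theta: 2.18307 -0.58618 1.66520 ; qd: 2.26499 -0.19828 -0.71491 ; p_ee: 0.61291 0.02526 -0.01076 ; trq: -21.10683 5.92947 7.30561
step 21 ; theta: 2.22552 -0.59004 1.65106 ; qd: 1.98149 -0.18609 -0.69985 ; p_ee: 0.61505 0.03202 -0.03572 ; trq: -20.50633 5.93264 7.22976
step 22 ; theta: 2.26262 -0.59355 1.63736 ; qd: 1.72834 -0.16378 -0.67129 ; p_ee: 0.61625 0.03850 -0.05802 ; trq: -19.86956 5.89770 7.11977
step 23 ; theta: 2.29494 -0.59655 1.62433 ; qd: 1.50390 -0.13593 -0.63323 ; p_ee: 0.61674 0.04466 -0.07782 ; trq: -19.21947 5.83554 6.98528
step 24 ; theta: 2.32304 -0.59898 1.61212 ; qd: 1.30601 -0.10596 -0.58909 ; p_ee: 0.61670 0.05047 -0.09528 ; trq: -18.57467 5.75567 6.83508
step 25 ; theta: 2.34742 -0.60081 1.60082 ; qd: 1.13226 -0.07628 -0.54169 ; p_ee: 0.61630 0.05590 -0.11059 ; trq: -17.94943 5.66589 6.67677
step 26 ; theta: 2.36855 -0.60206 1.59049 ; qd: 0.98018 -0.04846 -0.49325 ; p_ee: 0.61566 0.06094 -0.12394 ; trq: -17.35413 5.57228 6.51656
step 27 ; theta: 2.38683 -0.60278 1.58112 ; qd: 0.84739 -0.02350 -0.44546 ; p_ee: 0.61486 0.06559 -0.13554 ; trq: 4.56503 -1.84013 13.52327
step 28 ; theta: 2.41757 -0.61402 1.60105 ; qd: 2.22078 -1.06946 2.40461 ; p_ee: 0.60845 0.06807 -0.14521 ; trq: -0.28168 0.61378 13.52327
step 29 ; theta: 2.47294 -0.64095 1.67182 ; qd: 3.31173 -1.55856 4.62513 ; p_ee: 0.59184 0.06707 -0.15237 ; trq: -4.64191 2.58413 13.52327
step 30 ; theta: 2.54760 -0.67192 1.78109 ; qd: 4.14834 -1.47415 6.25784 ; p_ee: 0.56656 0.06319 -0.15653 ; trq: -8.20971 3.99628 13.52327
step 31 ; theta: 2.63681 -0.69657 1.91845 ; qd: 4.76574 -0.93821 7.44818 ; p_ee: 0.53377 0.05663 -0.15732 ; trq: -10.77017 4.86854 10.57312
step 32 ; theta: 2.73515 -0.70730 2.07241 ; qd: 5.06055 -0.10843 7.94437 ; p_ee: 0.49530 0.04765 -0.15516 ; trq: -12.17484 5.26548 7.88012
step 33 ; theta: 2.83693 -0.70024 2.23194 ; qd: 5.11018 0.83182 8.02637 ; p_ee: 0.45356 0.03670 -0.15104 ; trq: -12.58615 5.31901 5.48445
step 34 ; theta: 2.93795 -0.67394 2.39090 ; qd: 4.98469 1.82036 7.89984 ; p_ee: 0.41046 0.02396 -0.14585 ; trq: -12.33152 5.12423 3.20676
step 35 ; theta: 3.03510 -0.62754 2.54627 ; qd: 4.72229 2.84944 7.67574 ; p_ee: 0.36744 0.00955 -0.14053 ; trq: -11.74228 4.78248 0.97212
step 36 ; theta: 3.12573 -0.56037 2.69663 ; qd: 4.32969 3.90302 7.40556 ; p_ee: 0.32574 -0.00645 -0.13623 ; trq: -11.10405 4.43234 -1.26198
step 37 ; theta: 3.20701 -0.47273 2.84114 ; qd: 3.78235 4.88217 7.09234 ; p_ee: 0.28661 -0.02383 -0.13447 ; trq: -10.67840 4.30776 -3.52179
step 38 ; theta: 3.27548 -0.36827 2.97858 ; qd: 3.04230 5.53238 6.68765 ; p_ee: 0.25161 -0.04211 -0.13695 ; trq: -10.82123 4.81451 -5.78324
step 39 ; theta: 3.32740 -0.25565 3.10677 ; qd: 2.13412 5.63652 6.14851 ; p_ee: 0.22247 -0.06026 -0.14476 ; trq: -12.32879 6.32913 -7.93285
step 40 ; theta: 3.36046 -0.14202 3.22442 ; qd: 1.16882 5.64470 5.63043 ; p_ee: 0.20055 -0.07706 -0.15719 ; trq: -15.53952 6.23406 -9.83611
step 41 ; theta: 3.37173 -0.04275 3.32734 ; qd: 0.00055 4.32220 4.70559 ; p_ee: 0.18664 -0.09201 -0.17189
final theta (rad): 3.37173 -0.04275 3.32734


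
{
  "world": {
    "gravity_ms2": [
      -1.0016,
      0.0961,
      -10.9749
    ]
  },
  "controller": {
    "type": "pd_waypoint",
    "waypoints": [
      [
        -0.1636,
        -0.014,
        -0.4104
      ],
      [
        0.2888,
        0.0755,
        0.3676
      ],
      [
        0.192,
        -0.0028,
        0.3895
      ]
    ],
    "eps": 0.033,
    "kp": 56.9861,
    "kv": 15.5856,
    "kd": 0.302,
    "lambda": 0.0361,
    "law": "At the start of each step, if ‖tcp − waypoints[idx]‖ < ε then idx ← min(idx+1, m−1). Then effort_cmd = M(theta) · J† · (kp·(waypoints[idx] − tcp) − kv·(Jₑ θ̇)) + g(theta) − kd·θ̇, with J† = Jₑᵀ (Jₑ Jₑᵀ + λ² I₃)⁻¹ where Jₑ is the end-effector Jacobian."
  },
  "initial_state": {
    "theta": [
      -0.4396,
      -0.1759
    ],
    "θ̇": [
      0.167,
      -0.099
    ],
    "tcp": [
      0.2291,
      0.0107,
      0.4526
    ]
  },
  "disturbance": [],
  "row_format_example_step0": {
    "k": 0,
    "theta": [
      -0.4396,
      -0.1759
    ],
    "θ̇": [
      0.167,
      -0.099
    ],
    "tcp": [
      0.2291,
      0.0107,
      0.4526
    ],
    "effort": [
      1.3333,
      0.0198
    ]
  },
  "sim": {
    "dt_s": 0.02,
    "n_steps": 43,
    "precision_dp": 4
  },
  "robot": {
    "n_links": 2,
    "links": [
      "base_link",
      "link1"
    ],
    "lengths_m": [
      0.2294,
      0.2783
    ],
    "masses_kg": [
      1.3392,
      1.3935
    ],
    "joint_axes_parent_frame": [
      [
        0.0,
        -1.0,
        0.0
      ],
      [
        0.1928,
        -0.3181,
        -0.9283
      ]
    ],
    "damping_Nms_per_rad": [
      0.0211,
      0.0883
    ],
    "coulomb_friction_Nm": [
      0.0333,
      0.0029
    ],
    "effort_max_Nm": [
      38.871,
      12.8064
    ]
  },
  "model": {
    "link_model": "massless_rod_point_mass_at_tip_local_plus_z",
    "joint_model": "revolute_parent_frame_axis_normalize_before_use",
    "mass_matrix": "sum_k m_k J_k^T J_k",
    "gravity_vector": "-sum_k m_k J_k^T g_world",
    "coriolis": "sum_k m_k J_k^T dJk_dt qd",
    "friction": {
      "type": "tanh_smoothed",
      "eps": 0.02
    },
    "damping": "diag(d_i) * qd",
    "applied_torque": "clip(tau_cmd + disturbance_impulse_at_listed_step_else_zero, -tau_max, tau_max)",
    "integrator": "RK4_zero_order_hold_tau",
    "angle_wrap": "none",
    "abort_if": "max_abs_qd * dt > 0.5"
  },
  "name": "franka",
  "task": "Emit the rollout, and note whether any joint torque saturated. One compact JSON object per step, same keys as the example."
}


{"k":1,"theta":[-0.4371,-0.1811],"\u03b8\u0307":[0.0798,-0.4061],"tcp":[0.2284,0.011,0.453],"effort":[2.2374,0.2502]}
{"k":2,"theta":[-0.4364,-0.1891],"\u03b8\u0307":[-0.0055,-0.3966],"tcp":[0.2286,0.0115,0.4528],"effort":[2.8203,0.3093]}
{"k":3,"theta":[-0.437,-0.1975],"\u03b8\u0307":[-0.0544,-0.4434],"tcp":[0.2294,0.0121,0.4524],"effort":[3.185,0.3627]}
{"k":4,"theta":[-0.4384,-0.2066],"\u03b8\u0307":[-0.0896,-0.4692],"tcp":[0.2307,0.0128,0.4517],"effort":[3.4258,0.3908]}
{"k":5,"theta":[-0.4405,-0.2162],"\u03b8\u0307":[-0.1149,-0.4965],"tcp":[0.2322,0.0134,0.4508],"effort":[3.5902,0.4091]}
{"k":6,"theta":[-0.4429,-0.2265],"\u03b8\u0307":[-0.1341,-0.5244],"tcp":[0.234,0.0141,0.4498],"effort":[3.7063,0.4207]}
{"k":7,"theta":[-0.4458,-0.2373],"\u03b8\u0307":[-0.1496,-0.5531],"tcp":[0.2359,0.0149,0.4487],"effort":[3.7924,0.4282]}
{"k":8,"theta":[-0.4489,-0.2486],"\u03b8\u0307":[-0.1631,-0.583],"tcp":[0.2381,0.0157,0.4475],"effort":[3.8599,0.4329]}
{"k":9,"theta":[-0.4523,-0.2606],"\u03b8\u0307":[-0.1755,-0.614],"tcp":[0.2403,0.0166,0.4462],"effort":[3.9162,0.4359]}
{"k":10,"theta":[-0.4559,-0.2732],"\u03b8\u0307":[-0.1876,-0.6462],"tcp":[0.2427,0.0175,0.4449],"effort":[3.9658,0.4377]}
{"k":11,"theta":[-0.4598,-0.2865],"\u03b8\u0307":[-0.1997,-0.6798],"tcp":[0.2452,0.0185,0.4434],"effort":[4.0119,0.4387]}
{"k":12,"theta":[-0.4639,-0.3005],"\u03b8\u0307":[-0.2123,-0.7148],"tcp":[0.2478,0.0196,0.4418],"effort":[4.0563,0.4391]}
{"k":13,"theta":[-0.4683,-0.3151],"\u03b8\u0307":[-0.2254,-0.7511],"tcp":[0.2506,0.0207,0.4401],"effort":[4.1003,0.439]}
{"k":14,"theta":[-0.4729,-0.3305],"\u03b8\u0307":[-0.2394,-0.7889],"tcp":[0.2535,0.0219,0.4383],"effort":[4.1449,0.4385]}
{"k":15,"theta":[-0.4778,-0.3467],"\u03b8\u0307":[-0.2543,-0.8281],"tcp":[0.2565,0.0231,0.4363],"effort":[4.1904,0.4376]}
{"k":16,"theta":[-0.4831,-0.3637],"\u03b8\u0307":[-0.2703,-0.8688],"tcp":[0.2597,0.0245,0.4343],"effort":[4.2375,0.4363]}
{"k":17,"theta":[-0.4886,-0.3815],"\u03b8\u0307":[-0.2874,-0.911],"tcp":[0.263,0.0259,0.432],"effort":[4.2862,0.4346]}
{"k":18,"theta":[-0.4946,-0.4002],"\u03b8\u0307":[-0.306,-0.9546],"tcp":[0.2664,0.0274,0.4297],"effort":[4.337,0.4326]}
{"k":19,"theta":[-0.5009,-0.4198],"\u03b8\u0307":[-0.3259,-0.9997],"tcp":[0.27,0.029,0.4272],"effort":[4.39,0.43]}
{"k":20,"theta":[-0.5076,-0.4403],"\u03b8\u0307":[-0.3474,-1.0463],"tcp":[0.2738,0.0307,0.4244],"effort":[4.4453,0.4269]}
{"k":21,"theta":[-0.5148,-0.4617],"\u03b8\u0307":[-0.3707,-1.0943],"tcp":[0.2778,0.0325,0.4216],"effort":[4.5032,0.4233]}
{"k":22,"theta":[-0.5224,-0.4841],"\u03b8\u0307":[-0.3957,-1.1437],"tcp":[0.2819,0.0344,0.4184],"effort":[4.5638,0.419]}
{"k":23,"theta":[-0.5306,-0.5075],"\u03b8\u0307":[-0.4228,-1.1944],"tcp":[0.2862,0.0364,0.4151],"effort":[4.6272,0.4141]}
{"k":24,"theta":[-0.5393,-0.532],"\u03b8\u0307":[-0.452,-1.2465],"tcp":[0.2906,0.0386,0.4115],"effort":[4.6936,0.4083]}
{"k":25,"theta":[-0.5487,-0.5574],"\u03b8\u0307":[-0.4836,-1.2997],"tcp":[0.2953,0.0408,0.4077],"effort":[4.7633,0.4016]}
{"k":26,"theta":[-0.5587,-0.584],"\u03b8\u0307":[-0.5176,-1.3541],"tcp":[0.3001,0.0432,0.4036],"effort":[4.8363,0.394]}
{"k":27,"theta":[-0.5694,-0.6117],"\u03b8\u0307":[-0.5542,-1.4096],"tcp":[0.3052,0.0457,0.3992],"effort":[4.9128,0.3853]}
{"k":28,"theta":[-0.5808,-0.6405],"\u03b8\u0307":[-0.5938,-1.466],"tcp":[0.3104,0.0483,0.3944],"effort":[4.9929,0.3754]}
{"k":29,"theta":[-0.5931,-0.6704],"\u03b8\u0307":[-0.6363,-1.5231],"tcp":[0.3158,0.0511,0.3894],"effort":[5.0769,0.3641]}
{"k":30,"theta":[-0.6063,-0.7015],"\u03b8\u0307":[-0.6822,-1.5808],"tcp":[0.3214,0.054,0.3839],"effort":[5.1649,0.3513]}
{"k":31,"theta":[-0.6204,-0.7337],"\u03b8\u0307":[-0.7314,-1.6389],"tcp":[0.3272,0.0571,0.378],"effort":[5.2571,0.3368]}
{"k":32,"theta":[-0.6356,-0.7672],"\u03b8\u0307":[-0.7844,-1.6972],"tcp":[0.3332,0.0603,0.3717],"effort":[5.3536,0.3205]}
{"k":33,"theta":[-0.6518,-0.8017],"\u03b8\u0307":[-0.8412,-1.7553],"tcp":[0.3394,0.0636,0.3649],"effort":[5.4545,0.3022]}
{"k":34,"theta":[-0.6692,-0.8375],"\u03b8\u0307":[-0.9022,-1.8129],"tcp":[0.3457,0.067,0.3576],"effort":[5.5601,0.2816]}
{"k":35,"theta":[-0.6879,-0.8744],"\u03b8\u0307":[-0.9674,-1.8697],"tcp":[0.3523,0.0706,0.3498],"effort":[5.6703,0.2586]}
{"k":36,"theta":[-0.7079,-0.9124],"\u03b8\u0307":[-1.0371,-1.9252],"tcp":[0.3589,0.0743,0.3414],"effort":[5.7853,0.2329]}
{"k":37,"theta":[-0.7294,-0.9515],"\u03b8\u0307":[-1.1115,-1.979],"tcp":[0.3657,0.0782,0.3324],"effort":[5.9052,0.2043]}
{"k":38,"theta":[-0.7524,-0.9917],"\u03b8\u0307":[-1.1907,-2.0303],"tcp":[0.3727,0.0821,0.3227],"effort":[6.03,0.1725]}
{"k":39,"theta":[-0.777,-1.0328],"\u03b8\u0307":[-1.2748,-2.0786],"tcp":[0.3797,0.0861,0.3123],"effort":[6.1597,0.1374]}
{"k":40,"theta":[-0.8034,-1.0749],"\u03b8\u0307":[-1.3639,-2.1231],"tcp":[0.3868,0.0903,0.3012],"effort":[6.2944,0.0985]}
{"k":41,"theta":[-0.8316,-1.1179],"\u03b8\u0307":[-1.458,-2.1628],"tcp":[0.3939,0.0945,0.2893],"effort":[6.4338,0.0559]}
{"k":42,"theta":[-0.8617,-1.1616],"\u03b8\u0307":[-1.557,-2.197],"tcp":[0.4011,0.0987,0.2766],"effort":[6.578,0.0091]}
{"k":43,"theta":[-0.8939,-1.2059],"\u03b8\u0307":[-1.6609,-2.2244],"tcp":[0.4082,0.103,0.263]}
{"summary": "any joint saturated: no"}


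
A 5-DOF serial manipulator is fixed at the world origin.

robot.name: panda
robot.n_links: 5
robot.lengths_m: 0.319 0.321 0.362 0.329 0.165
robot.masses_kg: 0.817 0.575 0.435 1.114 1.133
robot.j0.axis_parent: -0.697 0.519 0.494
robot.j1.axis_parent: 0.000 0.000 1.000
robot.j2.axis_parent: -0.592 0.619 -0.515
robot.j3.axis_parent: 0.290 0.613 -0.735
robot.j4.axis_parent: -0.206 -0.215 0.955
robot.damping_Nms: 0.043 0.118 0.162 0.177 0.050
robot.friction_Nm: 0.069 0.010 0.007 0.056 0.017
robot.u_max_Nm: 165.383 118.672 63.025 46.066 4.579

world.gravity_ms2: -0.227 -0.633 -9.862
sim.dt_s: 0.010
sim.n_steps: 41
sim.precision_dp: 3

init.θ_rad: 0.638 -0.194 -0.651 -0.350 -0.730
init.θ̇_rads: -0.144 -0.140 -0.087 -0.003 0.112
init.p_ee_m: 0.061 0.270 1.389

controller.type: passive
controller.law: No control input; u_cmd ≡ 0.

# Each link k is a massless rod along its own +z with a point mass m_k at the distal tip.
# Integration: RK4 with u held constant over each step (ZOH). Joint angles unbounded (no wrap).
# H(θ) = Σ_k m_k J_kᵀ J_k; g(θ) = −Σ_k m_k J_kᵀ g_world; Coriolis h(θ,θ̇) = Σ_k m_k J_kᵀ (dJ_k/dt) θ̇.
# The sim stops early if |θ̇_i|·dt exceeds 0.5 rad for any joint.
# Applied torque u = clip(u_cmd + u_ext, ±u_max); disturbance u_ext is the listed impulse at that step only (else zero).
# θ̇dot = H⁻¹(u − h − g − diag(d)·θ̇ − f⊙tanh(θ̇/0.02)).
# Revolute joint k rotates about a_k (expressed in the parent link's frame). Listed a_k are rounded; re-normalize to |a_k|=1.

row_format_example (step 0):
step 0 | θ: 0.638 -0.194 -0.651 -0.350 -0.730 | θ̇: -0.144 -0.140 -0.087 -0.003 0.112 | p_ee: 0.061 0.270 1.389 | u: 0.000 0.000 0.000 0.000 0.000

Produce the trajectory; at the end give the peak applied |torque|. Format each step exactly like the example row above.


step 1 | θ: 0.638 -0.196 -0.653 -0.350 -0.730 | θ̇: 0.048 -0.236 -0.410 -0.049 0.071 | p_ee: 0.059 0.268 1.389 | u: 0.000 0.000 0.000 0.000 0.000
step 2 | θ: 0.639 -0.199 -0.659 -0.351 -0.729 | θ̇: 0.236 -0.328 -0.726 -0.095 0.063 | p_ee: 0.057 0.266 1.388 | u: 0.000 0.000 0.000 0.000 0.000
step 3 | θ: 0.642 -0.202 -0.668 -0.352 -0.729 | θ̇: 0.419 -0.412 -1.030 -0.151 0.081 | p_ee: 0.055 0.264 1.387 | u: 0.000 0.000 0.000 0.000 0.000
step 4 | θ: 0.647 -0.207 -0.680 -0.354 -0.729 | θ̇: 0.597 -0.492 -1.321 -0.221 0.074 | p_ee: 0.053 0.262 1.385 | u: 0.000 0.000 0.000 0.000 0.000
step 5 | θ: 0.654 -0.212 -0.694 -0.357 -0.728 | θ̇: 0.771 -0.572 -1.603 -0.294 0.083 | p_ee: 0.051 0.259 1.382 | u: 0.000 0.000 0.000 0.000 0.000
step 6 | θ: 0.663 -0.218 -0.712 -0.360 -0.728 | θ̇: 0.939 -0.653 -1.873 -0.372 0.077 | p_ee: 0.049 0.256 1.379 | u: 0.000 0.000 0.000 0.000 0.000
step 7 | θ: 0.673 -0.225 -0.732 -0.365 -0.727 | θ̇: 1.102 -0.736 -2.132 -0.449 0.081 | p_ee: 0.047 0.253 1.375 | u: 0.000 0.000 0.000 0.000 0.000
step 8 | θ: 0.685 -0.233 -0.754 -0.370 -0.727 | θ̇: 1.259 -0.823 -2.379 -0.528 0.072 | p_ee: 0.044 0.250 1.370 | u: 0.000 0.000 0.000 0.000 0.000
step 9 | θ: 0.698 -0.242 -0.779 -0.375 -0.727 | θ̇: 1.411 -0.913 -2.616 -0.605 0.076 | p_ee: 0.042 0.247 1.364 | u: 0.000 0.000 0.000 0.000 0.000
step 10 | θ: 0.713 -0.251 -0.806 -0.382 -0.726 | θ̇: 1.556 -1.006 -2.839 -0.683 0.066 | p_ee: 0.039 0.244 1.358 | u: 0.000 0.000 0.000 0.000 0.000
step 11 | θ: 0.729 -0.262 -0.836 -0.389 -0.726 | θ̇: 1.695 -1.103 -3.051 -0.760 0.055 | p_ee: 0.037 0.240 1.351 | u: 0.000 0.000 0.000 0.000 0.000
step 12 | θ: 0.747 -0.273 -0.867 -0.397 -0.726 | θ̇: 1.829 -1.202 -3.251 -0.837 0.041 | p_ee: 0.034 0.237 1.342 | u: 0.000 0.000 0.000 0.000 0.000
step 13 | θ: 0.766 -0.286 -0.901 -0.406 -0.725 | θ̇: 1.957 -1.303 -3.440 -0.912 0.041 | p_ee: 0.031 0.233 1.334 | u: 0.000 0.000 0.000 0.000 0.000
step 14 | θ: 0.786 -0.299 -0.936 -0.415 -0.725 | θ̇: 2.080 -1.407 -3.618 -0.984 0.056 | p_ee: 0.029 0.229 1.324 | u: 0.000 0.000 0.000 0.000 0.000
step 15 | θ: 0.807 -0.314 -0.973 -0.425 -0.724 | θ̇: 2.199 -1.513 -3.785 -1.055 0.082 | p_ee: 0.026 0.225 1.313 | u: 0.000 0.000 0.000 0.000 0.000
step 16 | θ: 0.830 -0.330 -1.012 -0.436 -0.723 | θ̇: 2.313 -1.620 -3.943 -1.125 0.118 | p_ee: 0.023 0.220 1.301 | u: 0.000 0.000 0.000 0.000 0.000
step 17 | θ: 0.854 -0.346 -1.052 -0.448 -0.722 | θ̇: 2.423 -1.729 -4.090 -1.196 0.160 | p_ee: 0.020 0.216 1.289 | u: 0.000 0.000 0.000 0.000 0.000
step 18 | θ: 0.878 -0.364 -1.093 -0.460 -0.720 | θ̇: 2.529 -1.840 -4.227 -1.269 0.208 | p_ee: 0.018 0.212 1.275 | u: 0.000 0.000 0.000 0.000 0.000
step 19 | θ: 0.904 -0.383 -1.136 -0.473 -0.717 | θ̇: 2.632 -1.953 -4.356 -1.343 0.260 | p_ee: 0.015 0.207 1.260 | u: 0.000 0.000 0.000 0.000 0.000
step 20 | θ: 0.931 -0.403 -1.181 -0.487 -0.715 | θ̇: 2.733 -2.070 -4.476 -1.419 0.317 | p_ee: 0.012 0.202 1.245 | u: 0.000 0.000 0.000 0.000 0.000
step 21 | θ: 0.959 -0.425 -1.226 -0.502 -0.711 | θ̇: 2.831 -2.189 -4.588 -1.497 0.378 | p_ee: 0.010 0.198 1.228 | u: 0.000 0.000 0.000 0.000 0.000
step 22 | θ: 0.988 -0.447 -1.272 -0.517 -0.707 | θ̇: 2.928 -2.313 -4.693 -1.580 0.443 | p_ee: 0.007 0.193 1.210 | u: 0.000 0.000 0.000 0.000 0.000
step 23 | θ: 1.017 -0.471 -1.320 -0.533 -0.702 | θ̇: 3.024 -2.441 -4.791 -1.666 0.514 | p_ee: 0.005 0.188 1.192 | u: 0.000 0.000 0.000 0.000 0.000
step 24 | θ: 1.048 -0.496 -1.368 -0.550 -0.697 | θ̇: 3.119 -2.576 -4.882 -1.757 0.591 | p_ee: 0.002 0.183 1.172 | u: 0.000 0.000 0.000 0.000 0.000
step 25 | θ: 1.080 -0.522 -1.417 -0.568 -0.690 | θ̇: 3.215 -2.717 -4.968 -1.853 0.675 | p_ee: -0.000 0.178 1.151 | u: 0.000 0.000 0.000 0.000 0.000
step 26 | θ: 1.112 -0.550 -1.467 -0.588 -0.683 | θ̇: 3.311 -2.867 -5.048 -1.957 0.767 | p_ee: -0.003 0.173 1.129 | u: 0.000 0.000 0.000 0.000 0.000
step 27 | θ: 1.146 -0.580 -1.518 -0.608 -0.675 | θ̇: 3.409 -3.027 -5.123 -2.069 0.868 | p_ee: -0.005 0.168 1.107 | u: 0.000 0.000 0.000 0.000 0.000
step 28 | θ: 1.180 -0.611 -1.570 -0.629 -0.666 | θ̇: 3.508 -3.198 -5.193 -2.190 0.980 | p_ee: -0.007 0.163 1.083 | u: 0.000 0.000 0.000 0.000 0.000
step 29 | θ: 1.216 -0.644 -1.622 -0.651 -0.655 | θ̇: 3.610 -3.382 -5.258 -2.322 1.104 | p_ee: -0.009 0.158 1.058 | u: 0.000 0.000 0.000 0.000 0.000
step 30 | θ: 1.253 -0.679 -1.675 -0.675 -0.644 | θ̇: 3.714 -3.582 -5.317 -2.469 1.244 | p_ee: -0.011 0.153 1.031 | u: 0.000 0.000 0.000 0.000 0.000
step 31 | θ: 1.290 -0.715 -1.728 -0.701 -0.630 | θ̇: 3.821 -3.799 -5.372 -2.630 1.401 | p_ee: -0.013 0.148 1.004 | u: 0.000 0.000 0.000 0.000 0.000
step 32 | θ: 1.329 -0.755 -1.782 -0.728 -0.616 | θ̇: 3.931 -4.038 -5.421 -2.811 1.579 | p_ee: -0.014 0.142 0.976 | u: 0.000 0.000 0.000 0.000 0.000
step 33 | θ: 1.369 -0.796 -1.837 -0.757 -0.599 | θ̇: 4.046 -4.302 -5.464 -3.014 1.781 | p_ee: -0.015 0.137 0.947 | u: 0.000 0.000 0.000 0.000 0.000
step 34 | θ: 1.410 -0.841 -1.892 -0.788 -0.580 | θ̇: 4.163 -4.596 -5.501 -3.243 2.013 | p_ee: -0.017 0.132 0.916 | u: 0.000 0.000 0.000 0.000 0.000
step 35 | θ: 1.452 -0.888 -1.947 -0.822 -0.558 | θ̇: 4.284 -4.926 -5.532 -3.504 2.278 | p_ee: -0.018 0.126 0.885 | u: 0.000 0.000 0.000 0.000 0.000
step 36 | θ: 1.496 -0.939 -2.002 -0.859 -0.534 | θ̇: 4.407 -5.299 -5.556 -3.803 2.585 | p_ee: -0.018 0.121 0.852 | u: 0.000 0.000 0.000 0.000 0.000
step 37 | θ: 1.540 -0.995 -2.058 -0.898 -0.507 | θ̇: 4.531 -5.727 -5.575 -4.147 2.941 | p_ee: -0.018 0.116 0.819 | u: 0.000 0.000 0.000 0.000 0.000
step 38 | θ: 1.586 -1.054 -2.114 -0.942 -0.475 | θ̇: 4.653 -6.223 -5.590 -4.547 3.357 | p_ee: -0.018 0.110 0.784 | u: 0.000 0.000 0.000 0.000 0.000
step 39 | θ: 1.633 -1.119 -2.170 -0.990 -0.439 | θ̇: 4.768 -6.809 -5.604 -5.018 3.848 | p_ee: -0.017 0.105 0.749 | u: 0.000 0.000 0.000 0.000 0.000
step 40 | θ: 1.682 -1.191 -2.226 -1.042 -0.398 | θ̇: 4.868 -7.518 -5.627 -5.578 4.437 | p_ee: -0.016 0.099 0.712 | u: 0.000 0.000 0.000 0.000 0.000
step 41 | θ: 1.731 -1.270 -2.282 -1.101 -0.350 | θ̇: 4.940 -8.404 -5.676 -6.257 5.163 | p_ee: -0.013 0.094 0.674
max |u| (N·m): 0.000


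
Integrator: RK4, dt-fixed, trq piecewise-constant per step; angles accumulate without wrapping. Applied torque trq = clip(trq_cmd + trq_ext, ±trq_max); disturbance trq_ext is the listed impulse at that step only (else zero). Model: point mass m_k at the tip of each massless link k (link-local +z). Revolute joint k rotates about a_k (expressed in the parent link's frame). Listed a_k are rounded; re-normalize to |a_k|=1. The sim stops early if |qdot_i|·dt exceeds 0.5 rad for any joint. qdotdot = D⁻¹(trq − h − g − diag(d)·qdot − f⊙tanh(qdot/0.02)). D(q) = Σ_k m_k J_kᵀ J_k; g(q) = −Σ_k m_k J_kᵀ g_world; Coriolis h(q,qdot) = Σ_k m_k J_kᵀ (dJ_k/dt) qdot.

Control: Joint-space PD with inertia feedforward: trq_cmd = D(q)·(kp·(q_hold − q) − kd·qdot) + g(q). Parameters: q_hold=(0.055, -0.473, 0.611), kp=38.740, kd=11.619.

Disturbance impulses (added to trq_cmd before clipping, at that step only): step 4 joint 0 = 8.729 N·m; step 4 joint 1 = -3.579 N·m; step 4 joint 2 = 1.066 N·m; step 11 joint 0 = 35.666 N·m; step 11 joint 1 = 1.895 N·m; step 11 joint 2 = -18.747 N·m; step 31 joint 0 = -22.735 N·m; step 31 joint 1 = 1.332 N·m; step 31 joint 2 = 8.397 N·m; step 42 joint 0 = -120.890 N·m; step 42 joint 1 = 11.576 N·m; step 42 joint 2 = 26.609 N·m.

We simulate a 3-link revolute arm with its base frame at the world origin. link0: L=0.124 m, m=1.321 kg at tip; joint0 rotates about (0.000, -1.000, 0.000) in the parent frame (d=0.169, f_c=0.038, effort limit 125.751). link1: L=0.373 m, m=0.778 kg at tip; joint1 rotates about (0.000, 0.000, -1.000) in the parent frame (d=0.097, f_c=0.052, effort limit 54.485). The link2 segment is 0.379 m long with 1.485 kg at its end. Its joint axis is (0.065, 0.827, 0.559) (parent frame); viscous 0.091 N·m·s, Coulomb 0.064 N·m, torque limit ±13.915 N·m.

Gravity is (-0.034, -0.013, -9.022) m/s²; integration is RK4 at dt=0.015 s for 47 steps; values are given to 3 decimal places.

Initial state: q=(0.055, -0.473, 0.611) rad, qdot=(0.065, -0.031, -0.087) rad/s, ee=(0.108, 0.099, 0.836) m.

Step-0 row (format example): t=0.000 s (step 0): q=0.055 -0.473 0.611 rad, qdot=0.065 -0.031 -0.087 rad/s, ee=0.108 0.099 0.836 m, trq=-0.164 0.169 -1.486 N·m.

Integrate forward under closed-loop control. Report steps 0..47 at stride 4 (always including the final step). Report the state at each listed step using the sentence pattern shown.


t=0.060 s (step 4): q=0.058 -0.473 0.609 rad, qdot=0.034 0.001 -0.009 rad/s, ee=0.105 0.098 0.837 m, trq=9.089 -3.442 -0.588 N·m.
t=0.120 s (step 8): q=0.060 -0.511 0.612 rad, qdot=0.038 -0.379 0.067 rad/s, ee=0.100 0.104 0.836 m, trq=-0.392 0.476 -1.859 N·m.
t=0.180 s (step 12): q=0.068 -0.499 0.619 rad, qdot=0.835 2.735 0.588 rad/s, ee=0.096 0.104 0.836 m, trq=-6.159 -0.052 0.351 N·m.
t=0.240 s (step 16): q=0.096 -0.410 0.631 rad, qdot=0.207 0.659 -0.039 rad/s, ee=0.084 0.092 0.838 m, trq=-3.253 0.048 -0.492 N·m.
t=0.300 s (step 20): q=0.102 -0.392 0.627 rad, qdot=-0.001 0.065 -0.074 rad/s, ee=0.080 0.089 0.839 m, trq=-1.415 0.109 -1.106 N·m.
t=0.360 s (step 24): q=0.100 -0.392 0.625 rad, qdot=-0.058 -0.029 0.008 rad/s, ee=0.082 0.088 0.839 m, trq=-0.305 0.097 -1.474 N·m.
t=0.420 s (step 28): q=0.095 -0.394 0.626 rad, qdot=-0.085 -0.058 0.015 rad/s, ee=0.085 0.089 0.839 m, trq=0.365 0.065 -1.656 N·m.
t=0.480 s (step 32): q=0.090 -0.393 0.633 rad, qdot=-0.098 0.532 0.914 rad/s, ee=0.092 0.090 0.837 m, trq=4.847 -0.176 -3.268 N·m.
t=0.540 s (step 36): q=0.081 -0.385 0.663 rad, qdot=-0.146 -0.055 0.221 rad/s, ee=0.106 0.094 0.832 m, trq=3.448 -0.054 -2.726 N·m.
t=0.600 s (step 40): q=0.074 -0.390 0.669 rad, qdot=-0.099 -0.107 0.010 rad/s, ee=0.113 0.096 0.830 m, trq=2.519 -0.026 -2.380 N·m.
t=0.660 s (step 44): q=0.013 -0.476 0.585 rad, qdot=-2.194 -3.303 -3.114 rad/s, ee=0.138 0.094 0.835 m, trq=21.226 -1.873 -4.646 N·m.
t=0.705 s (step 47): q=-0.055 -0.579 0.493 rad, qdot=-0.945 -1.282 -1.169 rad/s, ee=0.167 0.090 0.837 m.


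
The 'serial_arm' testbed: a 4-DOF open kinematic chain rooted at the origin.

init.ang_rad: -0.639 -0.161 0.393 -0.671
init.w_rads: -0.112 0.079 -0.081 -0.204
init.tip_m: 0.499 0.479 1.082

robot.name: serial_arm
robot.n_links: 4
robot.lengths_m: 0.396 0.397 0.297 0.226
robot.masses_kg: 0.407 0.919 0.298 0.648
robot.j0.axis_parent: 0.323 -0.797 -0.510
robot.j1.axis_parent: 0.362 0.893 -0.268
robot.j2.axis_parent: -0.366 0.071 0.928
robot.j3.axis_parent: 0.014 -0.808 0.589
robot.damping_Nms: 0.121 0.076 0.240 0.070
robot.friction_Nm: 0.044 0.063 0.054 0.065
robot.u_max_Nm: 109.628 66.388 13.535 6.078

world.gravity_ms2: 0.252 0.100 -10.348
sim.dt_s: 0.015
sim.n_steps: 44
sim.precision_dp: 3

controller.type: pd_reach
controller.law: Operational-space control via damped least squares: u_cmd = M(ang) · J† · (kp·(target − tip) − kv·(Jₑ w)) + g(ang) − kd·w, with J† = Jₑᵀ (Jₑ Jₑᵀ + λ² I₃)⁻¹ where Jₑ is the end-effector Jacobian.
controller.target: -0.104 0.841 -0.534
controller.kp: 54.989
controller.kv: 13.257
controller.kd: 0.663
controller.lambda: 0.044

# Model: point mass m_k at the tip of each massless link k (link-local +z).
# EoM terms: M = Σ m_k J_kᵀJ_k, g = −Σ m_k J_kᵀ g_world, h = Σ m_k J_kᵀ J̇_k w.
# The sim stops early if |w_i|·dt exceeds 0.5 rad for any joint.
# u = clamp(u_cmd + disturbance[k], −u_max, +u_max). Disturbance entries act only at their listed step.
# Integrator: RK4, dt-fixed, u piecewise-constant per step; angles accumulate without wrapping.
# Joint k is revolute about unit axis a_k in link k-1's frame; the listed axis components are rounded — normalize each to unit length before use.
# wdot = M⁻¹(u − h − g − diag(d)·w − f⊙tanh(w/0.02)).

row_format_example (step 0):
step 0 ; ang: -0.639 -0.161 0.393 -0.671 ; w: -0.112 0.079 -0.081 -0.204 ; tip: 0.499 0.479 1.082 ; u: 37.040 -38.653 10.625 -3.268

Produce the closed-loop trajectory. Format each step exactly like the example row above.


step 1 ; ang: -0.634 -0.164 0.419 -0.752 ; w: 0.689 -0.547 3.450 -10.336 ; tip: 0.498 0.482 1.073 ; u: 26.917 -29.600 6.558 4.000
step 2 ; ang: -0.623 -0.172 0.482 -0.894 ; w: 0.750 -0.561 4.760 -8.714 ; tip: 0.490 0.489 1.057 ; u: 11.588 -17.888 4.817 2.125
step 3 ; ang: -0.614 -0.184 0.553 -1.020 ; w: 0.446 -1.004 4.744 -8.150 ; tip: 0.474 0.497 1.042 ; u: 1.498 -9.905 4.143 1.429
step 4 ; ang: -0.611 -0.202 0.624 -1.137 ; w: 0.051 -1.391 4.655 -7.491 ; tip: 0.454 0.507 1.028 ; u: -4.931 -4.368 3.497 0.906
step 5 ; ang: -0.613 -0.225 0.693 -1.245 ; w: -0.402 -1.736 4.559 -6.887 ; tip: 0.432 0.519 1.013 ; u: -8.827 -0.527 2.861 0.582
step 6 ; ang: -0.623 -0.254 0.760 -1.344 ; w: -0.901 -2.054 4.453 -6.306 ; tip: 0.409 0.533 0.997 ; u: -11.038 2.172 2.261 0.363
step 7 ; ang: -0.640 -0.287 0.826 -1.434 ; w: -1.438 -2.348 4.340 -5.727 ; tip: 0.385 0.548 0.980 ; u: -12.131 4.096 1.705 0.193
step 8 ; ang: -0.666 -0.324 0.890 -1.515 ; w: -2.008 -2.618 4.227 -5.141 ; tip: 0.361 0.566 0.961 ; u: -12.504 5.489 1.193 0.039
step 9 ; ang: -0.701 -0.365 0.953 -1.588 ; w: -2.607 -2.856 4.119 -4.548 ; tip: 0.336 0.585 0.940 ; u: -12.441 6.523 0.723 -0.118
step 10 ; ang: -0.744 -0.409 1.014 -1.652 ; w: -3.228 -3.056 4.028 -3.956 ; tip: 0.312 0.605 0.918 ; u: -12.156 7.322 0.285 -0.281
step 11 ; ang: -0.798 -0.456 1.074 -1.707 ; w: -3.868 -3.202 3.967 -3.373 ; tip: 0.288 0.626 0.893 ; u: -11.824 7.978 -0.129 -0.449
step 12 ; ang: -0.860 -0.505 1.133 -1.753 ; w: -4.516 -3.278 3.948 -2.812 ; tip: 0.265 0.646 0.867 ; u: -11.589 8.567 -0.530 -0.613
step 13 ; ang: -0.933 -0.554 1.193 -1.791 ; w: -5.162 -3.266 3.981 -2.284 ; tip: 0.242 0.666 0.838 ; u: -11.570 9.145 -0.920 -0.764
step 14 ; ang: -1.015 -0.602 1.253 -1.822 ; w: -5.792 -3.150 4.066 -1.802 ; tip: 0.220 0.685 0.808 ; u: -11.852 9.751 -1.295 -0.890
step 15 ; ang: -1.107 -0.648 1.314 -1.846 ; w: -6.390 -2.920 4.193 -1.372 ; tip: 0.200 0.702 0.777 ; u: -12.473 10.389 -1.640 -0.980
step 16 ; ang: -1.207 -0.689 1.378 -1.863 ; w: -6.943 -2.572 4.343 -0.999 ; tip: 0.182 0.717 0.745 ; u: -13.400 11.018 -1.932 -1.028
step 17 ; ang: -1.315 -0.725 1.444 -1.876 ; w: -7.439 -2.111 4.497 -0.676 ; tip: 0.167 0.730 0.711 ; u: -14.517 11.536 -2.143 -1.032
step 18 ; ang: -1.430 -0.753 1.512 -1.884 ; w: -7.868 -1.542 4.649 -0.386 ; tip: 0.156 0.743 0.677 ; u: -15.612 11.767 -2.249 -0.997
step 19 ; ang: -1.551 -0.771 1.583 -1.887 ; w: -8.213 -0.867 4.813 -0.104 ; tip: 0.147 0.756 0.642 ; u: -16.381 11.458 -2.237 -0.930
step 20 ; ang: -1.676 -0.778 1.656 -1.887 ; w: -8.453 -0.084 5.045 0.104 ; tip: 0.142 0.770 0.604 ; u: -16.415 10.274 -2.118 -0.770
step 21 ; ang: -1.804 -0.774 1.733 -1.883 ; w: -8.581 0.767 5.273 0.377 ; tip: 0.138 0.786 0.564 ; u: -15.212 7.848 -1.814 -0.616
step 22 ; ang: -1.933 -0.756 1.814 -1.875 ; w: -8.540 1.716 5.585 0.743 ; tip: 0.135 0.805 0.521 ; u: -12.463 4.018 -1.406 -0.502
step 23 ; ang: -2.060 -0.723 1.900 -1.861 ; w: -8.313 2.697 5.942 1.128 ; tip: 0.132 0.826 0.475 ; u: -8.625 -0.752 -0.927 -0.397
step 24 ; ang: -2.182 -0.676 1.990 -1.841 ; w: -7.927 3.618 6.257 1.547 ; tip: 0.128 0.849 0.427 ; u: -4.810 -5.609 -0.418 -0.351
step 25 ; ang: -2.298 -0.616 2.086 -1.815 ; w: -7.460 4.377 6.481 1.997 ; tip: 0.122 0.873 0.375 ; u: -1.237 -10.323 0.070 -0.405
step 26 ; ang: -2.406 -0.547 2.183 -1.782 ; w: -7.001 4.882 6.593 2.440 ; tip: 0.113 0.899 0.321 ; u: 2.527 -14.958 0.478 -0.566
step 27 ; ang: -2.508 -0.472 2.282 -1.744 ; w: -6.592 5.097 6.606 2.819 ; tip: 0.102 0.924 0.265 ; u: 6.666 -19.388 0.729 -0.818
step 28 ; ang: -2.604 -0.396 2.381 -1.700 ; w: -6.237 5.036 6.546 3.099 ; tip: 0.088 0.948 0.207 ; u: 11.065 -23.383 0.776 -1.139
step 29 ; ang: -2.695 -0.323 2.478 -1.652 ; w: -5.919 4.745 6.433 3.263 ; tip: 0.071 0.969 0.147 ; u: 15.478 -26.726 0.611 -1.499
step 30 ; ang: -2.781 -0.255 2.573 -1.603 ; w: -5.614 4.290 6.274 3.303 ; tip: 0.051 0.987 0.088 ; u: 19.620 -29.268 0.265 -1.862
step 31 ; ang: -2.863 -0.194 2.666 -1.555 ; w: -5.300 3.738 6.067 3.226 ; tip: 0.028 1.001 0.030 ; u: 23.225 -30.939 -0.203 -2.189
step 32 ; ang: -2.940 -0.143 2.754 -1.508 ; w: -4.963 3.152 5.809 3.045 ; tip: 0.003 1.011 -0.026 ; u: 26.084 -31.747 -0.725 -2.446
step 33 ; ang: -3.012 -0.099 2.839 -1.464 ; w: -4.600 2.580 5.501 2.781 ; tip: -0.024 1.017 -0.079 ; u: 28.073 -31.763 -1.238 -2.616
step 34 ; ang: -3.078 -0.065 2.919 -1.425 ; w: -4.213 2.058 5.150 2.462 ; tip: -0.052 1.019 -0.128 ; u: 29.154 -31.102 -1.693 -2.691
step 35 ; ang: -3.138 -0.037 2.993 -1.391 ; w: -3.811 1.604 4.766 2.115 ; tip: -0.079 1.018 -0.172 ; u: 29.363 -29.901 -2.062 -2.681
step 36 ; ang: -3.192 -0.016 3.062 -1.362 ; w: -3.407 1.223 4.366 1.764 ; tip: -0.106 1.014 -0.212 ; u: 28.797 -28.304 -2.334 -2.602
step 37 ; ang: -3.240 0.000 3.124 -1.338 ; w: -3.012 0.910 3.965 1.429 ; tip: -0.132 1.009 -0.246 ; u: 27.592 -26.445 -2.515 -2.475
step 38 ; ang: -3.282 0.012 3.180 -1.318 ; w: -2.635 0.659 3.579 1.124 ; tip: -0.156 1.002 -0.275 ; u: 25.896 -24.442 -2.620 -2.319
step 39 ; ang: -3.319 0.020 3.231 -1.304 ; w: -2.283 0.457 3.218 0.856 ; tip: -0.177 0.994 -0.300 ; u: 23.862 -22.392 -2.667 -2.152
step 40 ; ang: -3.351 0.026 3.277 -1.292 ; w: -1.961 0.294 2.891 0.627 ; tip: -0.195 0.987 -0.322 ; u: 21.623 -20.369 -2.676 -1.985
step 41 ; ang: -3.378 0.030 3.318 -1.284 ; w: -1.669 0.162 2.603 0.438 ; tip: -0.211 0.980 -0.340 ; u: 19.296 -18.428 -2.660 -1.828
step 42 ; ang: -3.401 0.031 3.355 -1.279 ; w: -1.409 0.054 2.352 0.284 ; tip: -0.224 0.973 -0.355 ; u: 16.973 -16.605 -2.632 -1.685
step 43 ; ang: -3.420 0.031 3.389 -1.276 ; w: -1.177 -0.031 2.136 0.157 ; tip: -0.235 0.966 -0.368 ; u: 14.733 -14.932 -2.597 -1.556
step 44 ; ang: -3.436 0.030 3.419 -1.274 ; w: -0.969 -0.092 1.949 0.052 ; tip: -0.243 0.961 -0.379
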